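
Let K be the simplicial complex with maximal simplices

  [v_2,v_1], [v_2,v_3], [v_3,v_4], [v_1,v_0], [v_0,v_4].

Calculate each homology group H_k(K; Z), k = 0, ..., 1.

H_0 = Z,  H_1 = Z.

Fix the vertex order v_0 < v_1 < v_2 < v_3 < v_4 and write every simplex with vertices in increasing order. Then dim K = 1 and the simplices of K are:

  0-simplices (5): [v_0], [v_1], [v_2], [v_3], [v_4]
  1-simplices (5): [v_0,v_1], [v_0,v_4], [v_1,v_2], [v_2,v_3], [v_3,v_4]

giving chain groups C_0 ≅ Z^5, C_1 ≅ Z^5.

Boundary ∂_1: C_1 → C_0 is given by ∂[p,q] = [q] − [p]. For instance
  ∂[v_0,v_1] = [v_1] − [v_0].
As a 5×5 matrix over Z this has rank 4, with invariant factors (1,1,1,1).

Now H_k = ker ∂_k / im ∂_{k+1}, so:

  H_0: rank C_0 − rank ∂_1 = 5 − 4 = 1, and the invariant factors of ∂_1 are all 1, so H_0 = Z.
  H_1: rank ker ∂_1 − rank ∂_2 = (5 − 4) − 0 = 1, and there is no ∂_2, so H_1 = Z.

As a check, the Euler characteristic is 5 − 5 = 0, which agrees with 1 − 1 = 0.
(K is a triangulation of the circle S^1.)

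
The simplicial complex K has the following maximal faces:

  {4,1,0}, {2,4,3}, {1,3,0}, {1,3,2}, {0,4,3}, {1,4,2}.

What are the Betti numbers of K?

We work with the vertex ordering 0 < 1 < 2 < 3 < 4. The simplices of K, each written with vertices in increasing order, are:

  0-simplices (5): [0], [1], [2], [3], [4]
  1-simplices (9): [0,1], [0,3], [0,4], [1,2], [1,3], [1,4], [2,3], [2,4], [3,4]
  2-simplices (6): [0,1,3], [0,1,4], [0,3,4], [1,2,3], [1,2,4], [2,3,4]

giving chain groups C_0 ≅ Z^5, C_1 ≅ Z^9, C_2 ≅ Z^6.

The boundary map ∂_1: C_1 → C_0 maps an edge to its endpoints' difference, ∂[p,q] = q − p.
This gives a 5×9 integer matrix of rank 4; reducing to Smith normal form yields diagonal entries (1,1,1,1).

The boundary map ∂_2: C_2 → C_1 sends each 2-simplex [p,q,r] to [q,r] − [p,r] + [p,q]. For instance
  ∂[0,3,4] = [3,4] − [0,4] + [0,3],
  ∂[0,1,3] = [1,3] − [0,3] + [0,1].
The resulting 9×6 matrix has rank 5, and its Smith normal form has invariant factors (1,1,1,1,1).

Now H_k = ker ∂_k / im ∂_{k+1}, so:

  H_0: rank C_0 − rank ∂_1 = 5 − 4 = 1, and the invariant factors of ∂_1 are all 1, so H_0 = Z.
  H_1: rank ker ∂_1 − rank ∂_2 = (9 − 4) − 5 = 0, and the invariant factors of ∂_2 are all 1, so H_1 = 0.
  H_2: rank ker ∂_2 − rank ∂_3 = (6 − 5) − 0 = 1, and there is no ∂_3, so H_2 = Z.

Hence the Betti numbers are b_0 = 1, b_1 = 0, b_2 = 1.

b_0 = 1, b_1 = 0, b_2 = 1.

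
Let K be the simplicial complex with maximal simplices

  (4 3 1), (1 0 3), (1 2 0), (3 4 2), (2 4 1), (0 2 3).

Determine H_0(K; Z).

Order the vertices as 0 < 1 < 2 < 3 < 4. Listing each simplex with vertices in this order, K has dimension 2 with simplices:

  0-simplices (5): [0], [1], [2], [3], [4]
  1-simplices (9): [0,1], [0,2], [0,3], [1,2], [1,3], [1,4], [2,3], [2,4], [3,4]
  2-simplices (6): [0,1,2], [0,1,3], [0,2,3], [1,2,4], [1,3,4], [2,3,4]

so the chain groups are C_0 ≅ Z^5, C_1 ≅ Z^9, C_2 ≅ Z^6.

The boundary map ∂_1: C_1 → C_0 is given by ∂[p,q] = [q] − [p]. For instance
  ∂[1,4] = [4] − [1].
This gives a 5×9 integer matrix of rank 4; reducing to Smith normal form yields diagonal entries (1,1,1,1).

The boundary map ∂_2: C_2 → C_1 sends each 2-simplex [p,q,r] to [q,r] − [p,r] + [p,q]. For instance
  ∂[1,2,4] = [2,4] − [1,4] + [1,2],
  ∂[2,3,4] = [3,4] − [2,4] + [2,3].
The resulting 9×6 matrix has rank 5, and its Smith normal form has invariant factors (1,1,1,1,1).

Now H_k = ker ∂_k / im ∂_{k+1}, so:

  H_0: rank C_0 − rank ∂_1 = 5 − 4 = 1, and the invariant factors of ∂_1 are all 1, so H_0 ≅ Z.

H_0 = Z.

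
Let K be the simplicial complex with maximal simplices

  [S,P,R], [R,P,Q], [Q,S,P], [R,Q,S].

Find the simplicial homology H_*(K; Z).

We work with the vertex ordering P < Q < R < S. The simplices of K, each written with vertices in increasing order, are:

  0-simplices (4): P, Q, R, S
  1-simplices (6): PQ, PR, PS, QR, QS, RS
  2-simplices (4): PQR, PQS, PRS, QRS

giving chain groups C_0 ≅ Z^4, C_1 ≅ Z^6, C_2 ≅ Z^4.

∂_1: C_1 → C_0 is given by ∂[p,q] = [q] − [p]. For instance
  ∂QR = R − Q.
The 4×6 boundary matrix has rank 3 and Smith normal form diag(1,1,1).

The boundary map ∂_2: C_2 → C_1 acts by ∂[p,q,r] = [q,r] − [p,r] + [p,q]. For instance
  ∂PRS = RS − PS + PR,
  ∂PQR = QR − PR + PQ.
The resulting 6×4 matrix has rank 3, and its Smith normal form has invariant factors (1,1,1).

Now H_k = ker ∂_k / im ∂_{k+1}, so:

  H_0: rank C_0 − rank ∂_1 = 4 − 3 = 1, and the invariant factors of ∂_1 are all 1, so H_0 = Z.
  H_1: rank ker ∂_1 − rank ∂_2 = (6 − 3) − 3 = 0, and the invariant factors of ∂_2 are all 1, so H_1 = 0.
  H_2: rank ker ∂_2 − rank ∂_3 = (4 − 3) − 0 = 1, and there is no ∂_3, so H_2 = Z.

As a check, the Euler characteristic is 4 − 6 + 4 = 2, which agrees with 1 − 0 + 1 = 2.

H_0 ≅ Z,  H_1 = 0,  H_2 ≅ Z.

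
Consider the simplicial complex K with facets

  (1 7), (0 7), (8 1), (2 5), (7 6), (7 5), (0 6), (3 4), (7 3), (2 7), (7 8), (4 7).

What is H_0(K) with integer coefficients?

H_0 = Z.

Order the vertices as 0 < 1 < 2 < 3 < 4 < 5 < 6 < 7 < 8. Listing each simplex with vertices in this order, K has dimension 1 with simplices:

  0-simplices (9): [0], [1], [2], [3], [4], [5], [6], [7], [8]
  1-simplices (12): [0,6], [0,7], [1,7], [1,8], [2,5], [2,7], [3,4], [3,7], [4,7], [5,7], [6,7], [7,8]

giving chain groups C_0 ≅ Z^9, C_1 ≅ Z^12.

∂_1: C_1 → C_0 maps an edge to its endpoints' difference, ∂[p,q] = q − p. For instance
  ∂[4,7] = [7] − [4].
The 9×12 boundary matrix has rank 8 and Smith normal form diag(1,1,1,1,1,1,1,1).

Reading off H_k = ker ∂_k / im ∂_{k+1}:

  H_0: rank C_0 − rank ∂_1 = 9 − 8 = 1, and the invariant factors of ∂_1 are all 1, so H_0 ≅ Z.

(K is a triangulation of a wedge of 4 circles.)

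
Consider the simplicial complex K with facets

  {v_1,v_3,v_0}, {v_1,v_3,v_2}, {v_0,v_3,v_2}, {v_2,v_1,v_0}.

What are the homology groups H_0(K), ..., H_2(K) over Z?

H_0 ≅ Z,  H_1 = 0,  H_2 ≅ Z.

Order the vertices as v_0 < v_1 < v_2 < v_3. Listing each simplex with vertices in this order, K has dimension 2 with simplices:

  0-simplices (4): [v_0], [v_1], [v_2], [v_3]
  1-simplices (6): [v_0,v_1], [v_0,v_2], [v_0,v_3], [v_1,v_2], [v_1,v_3], [v_2,v_3]
  2-simplices (4): [v_0,v_1,v_2], [v_0,v_1,v_3], [v_0,v_2,v_3], [v_1,v_2,v_3]

so the chain groups are C_0 ≅ Z^4, C_1 ≅ Z^6, C_2 ≅ Z^4.

∂_1: C_1 → C_0 is given by ∂[p,q] = [q] − [p].
The 4×6 boundary matrix has rank 3 and Smith normal form diag(1,1,1).

∂_2: C_2 → C_1 sends each 2-simplex [p,q,r] to [q,r] − [p,r] + [p,q]. For instance
  ∂[v_1,v_2,v_3] = [v_2,v_3] − [v_1,v_3] + [v_1,v_2],
  ∂[v_0,v_2,v_3] = [v_2,v_3] − [v_0,v_3] + [v_0,v_2].
The 6×4 boundary matrix has rank 3 and Smith normal form diag(1,1,1).

Reading off H_k = ker ∂_k / im ∂_{k+1}:

  H_0: rank C_0 − rank ∂_1 = 4 − 3 = 1, and the invariant factors of ∂_1 are all 1, so H_0 ≅ Z.
  H_1: rank ker ∂_1 − rank ∂_2 = (6 − 3) − 3 = 0, and the invariant factors of ∂_2 are all 1, so H_1 ≅ 0.
  H_2: rank ker ∂_2 − rank ∂_3 = (4 − 3) − 0 = 1, and there is no ∂_3, so H_2 ≅ Z.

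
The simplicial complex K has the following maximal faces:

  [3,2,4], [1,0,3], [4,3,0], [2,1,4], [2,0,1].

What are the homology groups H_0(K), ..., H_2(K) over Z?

H_0 = Z,  H_1 = Z,  H_2 = 0.

We work with the vertex ordering 0 < 1 < 2 < 3 < 4. The simplices of K, each written with vertices in increasing order, are:

  0-simplices (5): [0], [1], [2], [3], [4]
  1-simplices (10): [0,1], [0,2], [0,3], [0,4], [1,2], [1,3], [1,4], [2,3], [2,4], [3,4]
  2-simplices (5): [0,1,2], [0,1,3], [0,3,4], [1,2,4], [2,3,4]

Hence C_0 ≅ Z^5, C_1 ≅ Z^10, C_2 ≅ Z^5.

Boundary ∂_1: C_1 → C_0 is given by ∂[p,q] = [q] − [p]. For instance
  ∂[1,3] = [3] − [1].
The 5×10 boundary matrix has rank 4 and Smith normal form diag(1,1,1,1).

∂_2: C_2 → C_1 acts by ∂[p,q,r] = [q,r] − [p,r] + [p,q]. For instance
  ∂[0,1,2] = [1,2] − [0,2] + [0,1],
  ∂[0,1,3] = [1,3] − [0,3] + [0,1].
This gives a 10×5 integer matrix of rank 5; reducing to Smith normal form yields diagonal entries (1,1,1,1,1).

Reading off H_k = ker ∂_k / im ∂_{k+1}:

  H_0: rank C_0 − rank ∂_1 = 5 − 4 = 1, and the invariant factors of ∂_1 are all 1, so H_0 = Z.
  H_1: rank ker ∂_1 − rank ∂_2 = (10 − 4) − 5 = 1, and the invariant factors of ∂_2 are all 1, so H_1 = Z.
  H_2: rank ker ∂_2 − rank ∂_3 = (5 − 5) − 0 = 0, and there is no ∂_3, so H_2 = 0.

As a check, the Euler characteristic is 5 − 10 + 5 = 0, which agrees with 1 − 1 + 0 = 0.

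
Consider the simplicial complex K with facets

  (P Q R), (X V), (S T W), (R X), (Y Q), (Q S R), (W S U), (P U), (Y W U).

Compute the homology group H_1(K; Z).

Take the total order P < Q < R < S < T < U < V < W < X < Y on the vertex set. Then K (dimension 2) consists of the simplices:

  0-simplices (10): P, Q, R, S, T, U, V, W, X, Y
  1-simplices (16): PQ, PR, PU, QR, QS, QY, RS, RX, ST, SU, SW, TW, UW, UY, VX, WY
  2-simplices (5): PQR, QRS, STW, SUW, UWY

giving chain groups C_0 ≅ Z^10, C_1 ≅ Z^16, C_2 ≅ Z^5.

∂_1: C_1 → C_0 is given by ∂[p,q] = [q] − [p].
As a 10×16 matrix over Z this has rank 9, with invariant factors (1,1,1,1,1,1,1,1,1).

Boundary ∂_2: C_2 → C_1 sends each 2-simplex [p,q,r] to [q,r] − [p,r] + [p,q]. For instance
  ∂STW = TW − SW + ST,
  ∂UWY = WY − UY + UW.
The resulting 16×5 matrix has rank 5, and its Smith normal form has invariant factors (1,1,1,1,1).

Reading off H_k = ker ∂_k / im ∂_{k+1}:

  H_1: rank ker ∂_1 − rank ∂_2 = (16 − 9) − 5 = 2, and the invariant factors of ∂_2 are all 1, so H_1 = Z^2.

H_1 ≅ Z^2.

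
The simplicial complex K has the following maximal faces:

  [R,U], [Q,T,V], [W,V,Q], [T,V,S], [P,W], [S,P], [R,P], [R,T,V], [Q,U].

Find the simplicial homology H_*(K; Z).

H_0 = Z,  H_1 = Z^3,  H_2 = 0.

We work with the vertex ordering P < Q < R < S < T < U < V < W. The simplices of K, each written with vertices in increasing order, are:

  0-simplices (8): P, Q, R, S, T, U, V, W
  1-simplices (14): PR, PS, PW, QT, QU, QV, QW, RT, RU, RV, ST, SV, TV, VW
  2-simplices (4): QTV, QVW, RTV, STV

so the chain groups are C_0 ≅ Z^8, C_1 ≅ Z^14, C_2 ≅ Z^4.

The boundary map ∂_1: C_1 → C_0 maps an edge to its endpoints' difference, ∂[p,q] = q − p.
The resulting 8×14 matrix has rank 7, and its Smith normal form has invariant factors (1,1,1,1,1,1,1).

∂_2: C_2 → C_1 maps a triangle to the signed sum of its edges. For instance
  ∂QVW = VW − QW + QV,
  ∂RTV = TV − RV + RT.
As a 14×4 matrix over Z this has rank 4, with invariant factors (1,1,1,1).

Computing H_k = (kernel of ∂_k) / (image of ∂_{k+1}):

  H_0: rank C_0 − rank ∂_1 = 8 − 7 = 1, and the invariant factors of ∂_1 are all 1, so H_0 ≅ Z.
  H_1: rank ker ∂_1 − rank ∂_2 = (14 − 7) − 4 = 3, and the invariant factors of ∂_2 are all 1, so H_1 ≅ Z^3.
  H_2: rank ker ∂_2 − rank ∂_3 = (4 − 4) − 0 = 0, and there is no ∂_3, so H_2 ≅ 0.

As a check, the Euler characteristic is 8 − 14 + 4 = -2, which agrees with 1 − 3 + 0 = -2.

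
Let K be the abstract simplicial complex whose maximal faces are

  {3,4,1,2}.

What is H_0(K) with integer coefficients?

H_0 ≅ Z.

Order the vertices as 1 < 2 < 3 < 4. Listing each simplex with vertices in this order, K has dimension 3 with simplices:

  0-simplices (4): [1], [2], [3], [4]
  1-simplices (6): [1,2], [1,3], [1,4], [2,3], [2,4], [3,4]
  2-simplices (4): [1,2,3], [1,2,4], [1,3,4], [2,3,4]
  3-simplices (1): [1,2,3,4]

so the chain groups are C_0 ≅ Z^4, C_1 ≅ Z^6, C_2 ≅ Z^4, C_3 ≅ Z^1.

Boundary ∂_1: C_1 → C_0 sends each edge [p,q] (with p < q) to q − p. For instance
  ∂[2,4] = [4] − [2].
The resulting 4×6 matrix has rank 3, and its Smith normal form has invariant factors (1,1,1).

Boundary ∂_2: C_2 → C_1 acts by ∂[p,q,r] = [q,r] − [p,r] + [p,q]. For instance
  ∂[2,3,4] = [3,4] − [2,4] + [2,3],
  ∂[1,2,3] = [2,3] − [1,3] + [1,2].
As a 6×4 matrix over Z this has rank 3, with invariant factors (1,1,1).

∂_3: C_3 → C_2 sends each 3-simplex σ to the alternating sum Σ_i (−1)^i (σ with its i-th vertex removed). For instance
  ∂[1,2,3,4] = [2,3,4] − [1,3,4] + [1,2,4] − [1,2,3].
As a 4×1 matrix over Z this has rank 1, with invariant factors (1).

From H_k ≅ ker(∂_k) / im(∂_{k+1}) we obtain:

  H_0: rank C_0 − rank ∂_1 = 4 − 3 = 1, and the invariant factors of ∂_1 are all 1, so H_0 ≅ Z.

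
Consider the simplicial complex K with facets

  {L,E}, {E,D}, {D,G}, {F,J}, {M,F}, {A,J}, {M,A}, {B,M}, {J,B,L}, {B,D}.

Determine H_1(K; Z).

H_1 ≅ Z^3.

K has 9 vertices, 12 edges, 1 triangle.
rank ∂_1 = 8, rank ∂_2 = 1 ⇒ b_1 = 12 − 8 − 1 = 3; all invariant factors of ∂_2 are 1 so no torsion. So H_1 ≅ Z^3.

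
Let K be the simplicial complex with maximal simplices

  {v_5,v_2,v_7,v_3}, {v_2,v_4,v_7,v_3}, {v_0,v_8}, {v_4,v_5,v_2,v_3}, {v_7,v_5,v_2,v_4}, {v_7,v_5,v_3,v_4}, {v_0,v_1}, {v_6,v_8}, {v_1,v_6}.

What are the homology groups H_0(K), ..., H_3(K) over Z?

H_0 ≅ Z^2,  H_1 ≅ Z,  H_2 = 0,  H_3 ≅ Z.

Take the total order v_0 < v_1 < v_2 < v_3 < v_4 < v_5 < v_6 < v_7 < v_8 on the vertex set. Then K (dimension 3) consists of the simplices:

  0-simplices (9): [v_0], [v_1], [v_2], [v_3], [v_4], [v_5], [v_6], [v_7], [v_8]
  1-simplices (14): [v_0,v_1], [v_0,v_8], [v_1,v_6], [v_2,v_3], [v_2,v_4], [v_2,v_5], [v_2,v_7], [v_3,v_4], [v_3,v_5], [v_3,v_7], [v_4,v_5], [v_4,v_7], [v_5,v_7], [v_6,v_8]
  2-simplices (10): [v_2,v_3,v_4], [v_2,v_3,v_5], [v_2,v_3,v_7], [v_2,v_4,v_5], [v_2,v_4,v_7], [v_2,v_5,v_7], [v_3,v_4,v_5], [v_3,v_4,v_7], [v_3,v_5,v_7], [v_4,v_5,v_7]
  3-simplices (5): [v_2,v_3,v_4,v_5], [v_2,v_3,v_4,v_7], [v_2,v_3,v_5,v_7], [v_2,v_4,v_5,v_7], [v_3,v_4,v_5,v_7]

so the chain groups are C_0 ≅ Z^9, C_1 ≅ Z^14, C_2 ≅ Z^10, C_3 ≅ Z^5.

∂_1: C_1 → C_0 sends each edge [p,q] (with p < q) to q − p.
This gives a 9×14 integer matrix of rank 7; reducing to Smith normal form yields diagonal entries (1,1,1,1,1,1,1).

The boundary map ∂_2: C_2 → C_1 acts by ∂[p,q,r] = [q,r] − [p,r] + [p,q]. For instance
  ∂[v_3,v_4,v_5] = [v_4,v_5] − [v_3,v_5] + [v_3,v_4],
  ∂[v_2,v_3,v_4] = [v_3,v_4] − [v_2,v_4] + [v_2,v_3].
The resulting 14×10 matrix has rank 6, and its Smith normal form has invariant factors (1,1,1,1,1,1).

∂_3: C_3 → C_2 sends each 3-simplex σ to the alternating sum Σ_i (−1)^i (σ with its i-th vertex removed). For instance
  ∂[v_3,v_4,v_5,v_7] = [v_4,v_5,v_7] − [v_3,v_5,v_7] + [v_3,v_4,v_7] − [v_3,v_4,v_5],
  ∂[v_2,v_4,v_5,v_7] = [v_4,v_5,v_7] − [v_2,v_5,v_7] + [v_2,v_4,v_7] − [v_2,v_4,v_5].
The 10×5 boundary matrix has rank 4 and Smith normal form diag(1,1,1,1).

From H_k ≅ ker(∂_k) / im(∂_{k+1}) we obtain:

  H_0: rank C_0 − rank ∂_1 = 9 − 7 = 2, and the invariant factors of ∂_1 are all 1, so H_0 = Z^2.
  H_1: rank ker ∂_1 − rank ∂_2 = (14 − 7) − 6 = 1, and the invariant factors of ∂_2 are all 1, so H_1 = Z.
  H_2: rank ker ∂_2 − rank ∂_3 = (10 − 6) − 4 = 0, and the invariant factors of ∂_3 are all 1, so H_2 = 0.
  H_3: rank ker ∂_3 − rank ∂_4 = (5 − 4) − 0 = 1, and there is no ∂_4, so H_3 = Z.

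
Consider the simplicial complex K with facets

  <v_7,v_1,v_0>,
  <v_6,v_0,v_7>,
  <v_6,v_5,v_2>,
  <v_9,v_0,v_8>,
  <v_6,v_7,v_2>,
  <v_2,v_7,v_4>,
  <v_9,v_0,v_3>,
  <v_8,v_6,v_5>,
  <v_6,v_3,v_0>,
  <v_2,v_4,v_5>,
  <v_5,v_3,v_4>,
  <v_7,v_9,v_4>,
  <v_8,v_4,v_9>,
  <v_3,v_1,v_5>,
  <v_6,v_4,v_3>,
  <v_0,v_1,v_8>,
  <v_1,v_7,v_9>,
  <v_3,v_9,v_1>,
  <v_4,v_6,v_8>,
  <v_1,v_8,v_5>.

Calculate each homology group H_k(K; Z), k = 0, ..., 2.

H_0 ≅ Z,  H_1 ≅ Z ⊕ Z_2,  H_2 = 0.

Order the vertices as v_0 < v_1 < v_2 < v_3 < v_4 < v_5 < v_6 < v_7 < v_8 < v_9. Listing each simplex with vertices in this order, K has dimension 2 with simplices:

  0-simplices (10): [v_0], [v_1], [v_2], [v_3], [v_4], [v_5], [v_6], [v_7], [v_8], [v_9]
  1-simplices (30): (30 of them)
  2-simplices (20): (20 of them)

so the chain groups are C_0 ≅ Z^10, C_1 ≅ Z^30, C_2 ≅ Z^20.

∂_1: C_1 → C_0 sends each edge [p,q] (with p < q) to q − p. For instance
  ∂[v_5,v_8] = [v_8] − [v_5].
As a 10×30 matrix over Z this has rank 9, with invariant factors (1,1,1,1,1,1,1,1,1).

∂_2: C_2 → C_1 acts by ∂[p,q,r] = [q,r] − [p,r] + [p,q]. For instance
  ∂[v_0,v_8,v_9] = [v_8,v_9] − [v_0,v_9] + [v_0,v_8],
  ∂[v_2,v_6,v_7] = [v_6,v_7] − [v_2,v_7] + [v_2,v_6].
This gives a 30×20 integer matrix of rank 20; reducing to Smith normal form yields diagonal entries (1,1,1,1,1,1,1,1,1,1,1,1,1,1,1,1,1,1,1,2).

Now H_k = ker ∂_k / im ∂_{k+1}, so:

  H_0: rank C_0 − rank ∂_1 = 10 − 9 = 1, and the invariant factors of ∂_1 are all 1, so H_0 = Z.
  H_1: rank ker ∂_1 − rank ∂_2 = (30 − 9) − 20 = 1, and ∂_2 has invariant factor 2 > 1, so H_1 = Z ⊕ Z_2.
  H_2: rank ker ∂_2 − rank ∂_3 = (20 − 20) − 0 = 0, and there is no ∂_3, so H_2 = 0.

As a check, the Euler characteristic is 10 − 30 + 20 = 0, which agrees with 1 − 1 + 0 = 0.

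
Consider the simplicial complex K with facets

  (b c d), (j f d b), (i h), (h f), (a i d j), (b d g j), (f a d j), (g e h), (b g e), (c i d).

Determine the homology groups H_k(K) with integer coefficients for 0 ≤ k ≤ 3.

Fix the vertex order a < b < c < d < e < f < g < h < i < j and write every simplex with vertices in increasing order. Then dim K = 3 and the simplices of K are:

  0-simplices (10): a, b, c, d, e, f, g, h, i, j
  1-simplices (24): ad, af, ai, aj, bc, bd, be, bf, bg, bj, cd, ci, df, dg, di, dj, eg, eh, fh, fj, gh, gj, hi, ij
  2-simplices (17): adf, adi, adj, afj, aij, bcd, bdf, bdg, bdj, beg, bfj, bgj, cdi, dfj, dgj, dij, egh
  3-simplices (4): adfj, adij, bdfj, bdgj

so the chain groups are C_0 ≅ Z^10, C_1 ≅ Z^24, C_2 ≅ Z^17, C_3 ≅ Z^4.

∂_1: C_1 → C_0 maps an edge to its endpoints' difference, ∂[p,q] = q − p.
As a 10×24 matrix over Z this has rank 9, with invariant factors (1,1,1,1,1,1,1,1,1).

∂_2: C_2 → C_1 maps a triangle to the signed sum of its edges. For instance
  ∂beg = eg − bg + be,
  ∂bdj = dj − bj + bd.
The 24×17 boundary matrix has rank 13 and Smith normal form diag(1,1,1,1,1,1,1,1,1,1,1,1,1).

∂_3: C_3 → C_2 sends each 3-simplex σ to the alternating sum Σ_i (−1)^i (σ with its i-th vertex removed). For instance
  ∂bdgj = dgj − bgj + bdj − bdg,
  ∂bdfj = dfj − bfj + bdj − bdf.
As a 17×4 matrix over Z this has rank 4, with invariant factors (1,1,1,1).

Computing H_k = (kernel of ∂_k) / (image of ∂_{k+1}):

  H_0: rank C_0 − rank ∂_1 = 10 − 9 = 1, and the invariant factors of ∂_1 are all 1, so H_0 ≅ Z.
  H_1: rank ker ∂_1 − rank ∂_2 = (24 − 9) − 13 = 2, and the invariant factors of ∂_2 are all 1, so H_1 ≅ Z^2.
  H_2: rank ker ∂_2 − rank ∂_3 = (17 − 13) − 4 = 0, and the invariant factors of ∂_3 are all 1, so H_2 ≅ 0.
  H_3: rank ker ∂_3 − rank ∂_4 = (4 − 4) − 0 = 0, and there is no ∂_4, so H_3 ≅ 0.

As a check, the Euler characteristic is 10 − 24 + 17 − 4 = -1, which agrees with 1 − 2 + 0 − 0 = -1.

H_0 ≅ Z,  H_1 ≅ Z^2,  H_2 = 0,  H_3 = 0.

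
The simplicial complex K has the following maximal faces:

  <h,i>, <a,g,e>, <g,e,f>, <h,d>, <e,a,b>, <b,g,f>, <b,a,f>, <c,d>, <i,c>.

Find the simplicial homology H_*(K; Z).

Fix the vertex order a < b < c < d < e < f < g < h < i and write every simplex with vertices in increasing order. Then dim K = 2 and the simplices of K are:

  0-simplices (9): a, b, c, d, e, f, g, h, i
  1-simplices (14): ab, ae, af, ag, be, bf, bg, cd, ci, dh, ef, eg, fg, hi
  2-simplices (5): abe, abf, aeg, bfg, efg

Hence C_0 ≅ Z^9, C_1 ≅ Z^14, C_2 ≅ Z^5.

The boundary map ∂_1: C_1 → C_0 is given by ∂[p,q] = [q] − [p]. For instance
  ∂cd = d − c.
This gives a 9×14 integer matrix of rank 7; reducing to Smith normal form yields diagonal entries (1,1,1,1,1,1,1).

Boundary ∂_2: C_2 → C_1 maps a triangle to the signed sum of its edges. For instance
  ∂bfg = fg − bg + bf,
  ∂abe = be − ae + ab.
As a 14×5 matrix over Z this has rank 5, with invariant factors (1,1,1,1,1).

Now H_k = ker ∂_k / im ∂_{k+1}, so:

  H_0: rank C_0 − rank ∂_1 = 9 − 7 = 2, and the invariant factors of ∂_1 are all 1, so H_0 ≅ Z^2.
  H_1: rank ker ∂_1 − rank ∂_2 = (14 − 7) − 5 = 2, and the invariant factors of ∂_2 are all 1, so H_1 ≅ Z^2.
  H_2: rank ker ∂_2 − rank ∂_3 = (5 − 5) − 0 = 0, and there is no ∂_3, so H_2 ≅ 0.

(K is a triangulation of the disjoint union of the circle S^1 and the Möbius band.)

H_0 ≅ Z^2,  H_1 ≅ Z^2,  H_2 = 0.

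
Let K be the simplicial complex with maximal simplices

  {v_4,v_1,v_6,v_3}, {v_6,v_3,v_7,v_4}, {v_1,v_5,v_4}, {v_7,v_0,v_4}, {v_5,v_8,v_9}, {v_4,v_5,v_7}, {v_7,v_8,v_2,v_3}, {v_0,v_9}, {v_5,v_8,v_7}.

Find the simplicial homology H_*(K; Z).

Take the total order v_0 < v_1 < v_2 < v_3 < v_4 < v_5 < v_6 < v_7 < v_8 < v_9 on the vertex set. Then K (dimension 3) consists of the simplices:

  0-simplices (10): [v_0], [v_1], [v_2], [v_3], [v_4], [v_5], [v_6], [v_7], [v_8], [v_9]
  1-simplices (23): (23 of them)
  2-simplices (16): (16 of them)
  3-simplices (3): [v_1,v_3,v_4,v_6], [v_2,v_3,v_7,v_8], [v_3,v_4,v_6,v_7]

Hence C_0 ≅ Z^10, C_1 ≅ Z^23, C_2 ≅ Z^16, C_3 ≅ Z^3.

∂_1: C_1 → C_0 sends each edge [p,q] (with p < q) to q − p.
The 10×23 boundary matrix has rank 9 and Smith normal form diag(1,1,1,1,1,1,1,1,1).

Boundary ∂_2: C_2 → C_1 maps a triangle to the signed sum of its edges. For instance
  ∂[v_2,v_7,v_8] = [v_7,v_8] − [v_2,v_8] + [v_2,v_7],
  ∂[v_1,v_4,v_5] = [v_4,v_5] − [v_1,v_5] + [v_1,v_4].
The 23×16 boundary matrix has rank 13 and Smith normal form diag(1,1,1,1,1,1,1,1,1,1,1,1,1).

∂_3: C_3 → C_2 sends each 3-simplex σ to the alternating sum Σ_i (−1)^i (σ with its i-th vertex removed). For instance
  ∂[v_1,v_3,v_4,v_6] = [v_3,v_4,v_6] − [v_1,v_4,v_6] + [v_1,v_3,v_6] − [v_1,v_3,v_4],
  ∂[v_2,v_3,v_7,v_8] = [v_3,v_7,v_8] − [v_2,v_7,v_8] + [v_2,v_3,v_8] − [v_2,v_3,v_7].
The 16×3 boundary matrix has rank 3 and Smith normal form diag(1,1,1).

Computing H_k = (kernel of ∂_k) / (image of ∂_{k+1}):

  H_0: rank C_0 − rank ∂_1 = 10 − 9 = 1, and the invariant factors of ∂_1 are all 1, so H_0 ≅ Z.
  H_1: rank ker ∂_1 − rank ∂_2 = (23 − 9) − 13 = 1, and the invariant factors of ∂_2 are all 1, so H_1 ≅ Z.
  H_2: rank ker ∂_2 − rank ∂_3 = (16 − 13) − 3 = 0, and the invariant factors of ∂_3 are all 1, so H_2 ≅ 0.
  H_3: rank ker ∂_3 − rank ∂_4 = (3 − 3) − 0 = 0, and there is no ∂_4, so H_3 ≅ 0.

As a check, the Euler characteristic is 10 − 23 + 16 − 3 = 0, which agrees with 1 − 1 + 0 − 0 = 0.

H_0 ≅ Z,  H_1 ≅ Z,  H_2 = 0,  H_3 = 0.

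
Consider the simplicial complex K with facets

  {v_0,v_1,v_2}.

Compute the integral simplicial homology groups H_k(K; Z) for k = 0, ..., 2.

H_0 = Z,  H_1 = 0,  H_2 = 0.

Fix the vertex order v_0 < v_1 < v_2 and write every simplex with vertices in increasing order. Then dim K = 2 and the simplices of K are:

  0-simplices (3): [v_0], [v_1], [v_2]
  1-simplices (3): [v_0,v_1], [v_0,v_2], [v_1,v_2]
  2-simplices (1): [v_0,v_1,v_2]

Hence C_0 ≅ Z^3, C_1 ≅ Z^3, C_2 ≅ Z^1.

∂_1: C_1 → C_0 is given by ∂[p,q] = [q] − [p]. For instance
  ∂[v_0,v_1] = [v_1] − [v_0].
The 3×3 boundary matrix has rank 2 and Smith normal form diag(1,1).

The boundary map ∂_2: C_2 → C_1 acts by ∂[p,q,r] = [q,r] − [p,r] + [p,q]. For instance
  ∂[v_0,v_1,v_2] = [v_1,v_2] − [v_0,v_2] + [v_0,v_1].
As a 3×1 matrix over Z this has rank 1, with invariant factors (1).

From H_k ≅ ker(∂_k) / im(∂_{k+1}) we obtain:

  H_0: rank C_0 − rank ∂_1 = 3 − 2 = 1, and the invariant factors of ∂_1 are all 1, so H_0 ≅ Z.
  H_1: rank ker ∂_1 − rank ∂_2 = (3 − 2) − 1 = 0, and the invariant factors of ∂_2 are all 1, so H_1 ≅ 0.
  H_2: rank ker ∂_2 − rank ∂_3 = (1 − 1) − 0 = 0, and there is no ∂_3, so H_2 ≅ 0.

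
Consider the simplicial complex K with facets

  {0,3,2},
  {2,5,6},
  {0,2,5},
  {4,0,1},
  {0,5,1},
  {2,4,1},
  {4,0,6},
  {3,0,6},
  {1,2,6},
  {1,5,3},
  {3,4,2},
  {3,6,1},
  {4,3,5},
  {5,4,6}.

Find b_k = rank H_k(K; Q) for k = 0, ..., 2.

K has 7 vertices, 21 edges, 14 triangles.
rank ∂_0 = 0, rank ∂_1 = 6 ⇒ b_0 = 7 − 0 − 6 = 1; all invariant factors of ∂_1 are 1 so no torsion. So H_0 = Z.
rank ∂_1 = 6, rank ∂_2 = 13 ⇒ b_1 = 21 − 6 − 13 = 2; all invariant factors of ∂_2 are 1 so no torsion. So H_1 = Z^2.
rank ∂_2 = 13, rank ∂_3 = 0 ⇒ b_2 = 14 − 13 − 0 = 1. So H_2 = Z.

b_0 = 1, b_1 = 2, b_2 = 1.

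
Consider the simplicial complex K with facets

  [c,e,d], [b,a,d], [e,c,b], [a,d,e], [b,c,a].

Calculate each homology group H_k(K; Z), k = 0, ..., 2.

Take the total order a < b < c < d < e on the vertex set. Then K (dimension 2) consists of the simplices:

  0-simplices (5): a, b, c, d, e
  1-simplices (10): ab, ac, ad, ae, bc, bd, be, cd, ce, de
  2-simplices (5): abc, abd, ade, bce, cde

so the chain groups are C_0 ≅ Z^5, C_1 ≅ Z^10, C_2 ≅ Z^5.

∂_1: C_1 → C_0 sends each edge [p,q] (with p < q) to q − p. For instance
  ∂ae = e − a.
The 5×10 boundary matrix has rank 4 and Smith normal form diag(1,1,1,1).

The boundary map ∂_2: C_2 → C_1 maps a triangle to the signed sum of its edges. For instance
  ∂abd = bd − ad + ab,
  ∂abc = bc − ac + ab.
The 10×5 boundary matrix has rank 5 and Smith normal form diag(1,1,1,1,1).

Now H_k = ker ∂_k / im ∂_{k+1}, so:

  H_0: rank C_0 − rank ∂_1 = 5 − 4 = 1, and the invariant factors of ∂_1 are all 1, so H_0 ≅ Z.
  H_1: rank ker ∂_1 − rank ∂_2 = (10 − 4) − 5 = 1, and the invariant factors of ∂_2 are all 1, so H_1 ≅ Z.
  H_2: rank ker ∂_2 − rank ∂_3 = (5 − 5) − 0 = 0, and there is no ∂_3, so H_2 ≅ 0.

As a check, the Euler characteristic is 5 − 10 + 5 = 0, which agrees with 1 − 1 + 0 = 0.

H_0 ≅ Z,  H_1 ≅ Z,  H_2 = 0.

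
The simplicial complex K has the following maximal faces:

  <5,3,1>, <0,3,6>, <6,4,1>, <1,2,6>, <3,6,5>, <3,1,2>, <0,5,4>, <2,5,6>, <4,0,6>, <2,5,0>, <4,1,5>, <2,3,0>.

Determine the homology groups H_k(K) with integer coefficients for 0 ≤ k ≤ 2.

H_0 ≅ Z,  H_1 ≅ Z/2,  H_2 = 0.

Fix the vertex order 0 < 1 < 2 < 3 < 4 < 5 < 6 and write every simplex with vertices in increasing order. Then dim K = 2 and the simplices of K are:

  0-simplices (7): [0], [1], [2], [3], [4], [5], [6]
  1-simplices (18): [0,2], [0,3], [0,4], [0,5], [0,6], [1,2], [1,3], [1,4], [1,5], [1,6], [2,3], [2,5], [2,6], [3,5], [3,6], [4,5], [4,6], [5,6]
  2-simplices (12): [0,2,3], [0,2,5], [0,3,6], [0,4,5], [0,4,6], [1,2,3], [1,2,6], [1,3,5], [1,4,5], [1,4,6], [2,5,6], [3,5,6]

giving chain groups C_0 ≅ Z^7, C_1 ≅ Z^18, C_2 ≅ Z^12.

∂_1: C_1 → C_0 sends each edge [p,q] (with p < q) to q − p. For instance
  ∂[2,3] = [3] − [2].
The 7×18 boundary matrix has rank 6 and Smith normal form diag(1,1,1,1,1,1).

Boundary ∂_2: C_2 → C_1 sends each 2-simplex [p,q,r] to [q,r] − [p,r] + [p,q]. For instance
  ∂[1,4,6] = [4,6] − [1,6] + [1,4],
  ∂[2,5,6] = [5,6] − [2,6] + [2,5].
The resulting 18×12 matrix has rank 12, and its Smith normal form has invariant factors (1,1,1,1,1,1,1,1,1,1,1,2).

Reading off H_k = ker ∂_k / im ∂_{k+1}:

  H_0: rank C_0 − rank ∂_1 = 7 − 6 = 1, and the invariant factors of ∂_1 are all 1, so H_0 = Z.
  H_1: rank ker ∂_1 − rank ∂_2 = (18 − 6) − 12 = 0, and ∂_2 has invariant factor 2 > 1, so H_1 = Z/2.
  H_2: rank ker ∂_2 − rank ∂_3 = (12 − 12) − 0 = 0, and there is no ∂_3, so H_2 = 0.

As a check, the Euler characteristic is 7 − 18 + 12 = 1, which agrees with 1 − 0 + 0 = 1.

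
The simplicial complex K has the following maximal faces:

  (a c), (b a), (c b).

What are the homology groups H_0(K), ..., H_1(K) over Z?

H_0 ≅ Z,  H_1 ≅ Z.

We work with the vertex ordering a < b < c. The simplices of K, each written with vertices in increasing order, are:

  0-simplices (3): a, b, c
  1-simplices (3): ab, ac, bc

so the chain groups are C_0 ≅ Z^3, C_1 ≅ Z^3.

The boundary map ∂_1: C_1 → C_0 is given by ∂[p,q] = [q] − [p]. For instance
  ∂bc = c − b.
The 3×3 boundary matrix has rank 2 and Smith normal form diag(1,1).

Computing H_k = (kernel of ∂_k) / (image of ∂_{k+1}):

  H_0: rank C_0 − rank ∂_1 = 3 − 2 = 1, and the invariant factors of ∂_1 are all 1, so H_0 ≅ Z.
  H_1: rank ker ∂_1 − rank ∂_2 = (3 − 2) − 0 = 1, and there is no ∂_2, so H_1 ≅ Z.

As a check, the Euler characteristic is 3 − 3 = 0, which agrees with 1 − 1 = 0.
(K is a triangulation of the circle S^1.)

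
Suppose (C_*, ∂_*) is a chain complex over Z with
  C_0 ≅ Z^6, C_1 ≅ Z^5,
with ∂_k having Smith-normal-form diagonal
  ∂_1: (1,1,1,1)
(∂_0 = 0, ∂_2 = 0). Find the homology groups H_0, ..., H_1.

H_0: b_0 = 6 − 0 − 4 = 2; torsion from ∂_1 factors > 1: none. So H_0 = Z^2.
H_1: b_1 = 5 − 4 − 0 = 1; torsion from ∂_2 factors > 1: none. So H_1 = Z.

H_0 = Z^2,  H_1 = Z.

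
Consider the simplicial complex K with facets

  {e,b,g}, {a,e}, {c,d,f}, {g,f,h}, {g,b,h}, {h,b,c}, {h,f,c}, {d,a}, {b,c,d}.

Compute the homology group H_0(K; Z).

H_0 ≅ Z.

Take the total order a < b < c < d < e < f < g < h on the vertex set. Then K (dimension 2) consists of the simplices:

  0-simplices (8): a, b, c, d, e, f, g, h
  1-simplices (15): ad, ae, bc, bd, be, bg, bh, cd, cf, ch, df, eg, fg, fh, gh
  2-simplices (7): bcd, bch, beg, bgh, cdf, cfh, fgh

Hence C_0 ≅ Z^8, C_1 ≅ Z^15, C_2 ≅ Z^7.

∂_1: C_1 → C_0 sends each edge [p,q] (with p < q) to q − p.
The 8×15 boundary matrix has rank 7 and Smith normal form diag(1,1,1,1,1,1,1).

∂_2: C_2 → C_1 acts by ∂[p,q,r] = [q,r] − [p,r] + [p,q]. For instance
  ∂bcd = cd − bd + bc,
  ∂cdf = df − cf + cd.
This gives a 15×7 integer matrix of rank 7; reducing to Smith normal form yields diagonal entries (1,1,1,1,1,1,1).

From H_k ≅ ker(∂_k) / im(∂_{k+1}) we obtain:

  H_0: rank C_0 − rank ∂_1 = 8 − 7 = 1, and the invariant factors of ∂_1 are all 1, so H_0 ≅ Z.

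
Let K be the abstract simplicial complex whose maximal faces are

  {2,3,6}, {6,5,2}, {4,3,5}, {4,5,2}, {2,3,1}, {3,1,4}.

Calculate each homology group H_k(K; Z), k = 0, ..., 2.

Order the vertices as 1 < 2 < 3 < 4 < 5 < 6. Listing each simplex with vertices in this order, K has dimension 2 with simplices:

  0-simplices (6): [1], [2], [3], [4], [5], [6]
  1-simplices (12): [1,2], [1,3], [1,4], [2,3], [2,4], [2,5], [2,6], [3,4], [3,5], [3,6], [4,5], [5,6]
  2-simplices (6): [1,2,3], [1,3,4], [2,3,6], [2,4,5], [2,5,6], [3,4,5]

so the chain groups are C_0 ≅ Z^6, C_1 ≅ Z^12, C_2 ≅ Z^6.

Boundary ∂_1: C_1 → C_0 sends each edge [p,q] (with p < q) to q − p. For instance
  ∂[2,5] = [5] − [2].
As a 6×12 matrix over Z this has rank 5, with invariant factors (1,1,1,1,1).

∂_2: C_2 → C_1 maps a triangle to the signed sum of its edges. For instance
  ∂[2,3,6] = [3,6] − [2,6] + [2,3],
  ∂[2,5,6] = [5,6] − [2,6] + [2,5].
The resulting 12×6 matrix has rank 6, and its Smith normal form has invariant factors (1,1,1,1,1,1).

From H_k ≅ ker(∂_k) / im(∂_{k+1}) we obtain:

  H_0: rank C_0 − rank ∂_1 = 6 − 5 = 1, and the invariant factors of ∂_1 are all 1, so H_0 = Z.
  H_1: rank ker ∂_1 − rank ∂_2 = (12 − 5) − 6 = 1, and the invariant factors of ∂_2 are all 1, so H_1 = Z.
  H_2: rank ker ∂_2 − rank ∂_3 = (6 − 6) − 0 = 0, and there is no ∂_3, so H_2 = 0.

H_0 = Z,  H_1 = Z,  H_2 = 0.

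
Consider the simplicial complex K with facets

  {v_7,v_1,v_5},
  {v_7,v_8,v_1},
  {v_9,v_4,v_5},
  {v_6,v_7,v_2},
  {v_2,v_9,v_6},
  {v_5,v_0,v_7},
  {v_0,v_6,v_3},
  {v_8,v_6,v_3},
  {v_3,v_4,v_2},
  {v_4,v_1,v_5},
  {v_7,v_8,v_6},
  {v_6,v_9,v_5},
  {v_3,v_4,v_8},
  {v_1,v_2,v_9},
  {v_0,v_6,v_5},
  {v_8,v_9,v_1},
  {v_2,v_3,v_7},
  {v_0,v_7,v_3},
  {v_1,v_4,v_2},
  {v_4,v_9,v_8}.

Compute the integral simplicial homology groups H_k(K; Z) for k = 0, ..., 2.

H_0 = Z,  H_1 = Z × Z/2,  H_2 = 0.

Order the vertices as v_0 < v_1 < v_2 < v_3 < v_4 < v_5 < v_6 < v_7 < v_8 < v_9. Listing each simplex with vertices in this order, K has dimension 2 with simplices:

  0-simplices (10): [v_0], [v_1], [v_2], [v_3], [v_4], [v_5], [v_6], [v_7], [v_8], [v_9]
  1-simplices (30): (30 of them)
  2-simplices (20): (20 of them)

so the chain groups are C_0 ≅ Z^10, C_1 ≅ Z^30, C_2 ≅ Z^20.

∂_1: C_1 → C_0 sends each edge [p,q] (with p < q) to q − p. For instance
  ∂[v_2,v_3] = [v_3] − [v_2].
This gives a 10×30 integer matrix of rank 9; reducing to Smith normal form yields diagonal entries (1,1,1,1,1,1,1,1,1).

The boundary map ∂_2: C_2 → C_1 maps a triangle to the signed sum of its edges. For instance
  ∂[v_0,v_3,v_7] = [v_3,v_7] − [v_0,v_7] + [v_0,v_3],
  ∂[v_1,v_4,v_5] = [v_4,v_5] − [v_1,v_5] + [v_1,v_4].
The resulting 30×20 matrix has rank 20, and its Smith normal form has invariant factors (1,1,1,1,1,1,1,1,1,1,1,1,1,1,1,1,1,1,1,2).

Reading off H_k = ker ∂_k / im ∂_{k+1}:

  H_0: rank C_0 − rank ∂_1 = 10 − 9 = 1, and the invariant factors of ∂_1 are all 1, so H_0 = Z.
  H_1: rank ker ∂_1 − rank ∂_2 = (30 − 9) − 20 = 1, and ∂_2 has invariant factor 2 > 1, so H_1 = Z × Z/2.
  H_2: rank ker ∂_2 − rank ∂_3 = (20 − 20) − 0 = 0, and there is no ∂_3, so H_2 = 0.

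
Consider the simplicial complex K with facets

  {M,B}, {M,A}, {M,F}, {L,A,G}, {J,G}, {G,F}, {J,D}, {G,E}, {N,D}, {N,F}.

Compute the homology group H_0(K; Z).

H_0 = Z.

K has 10 vertices, 12 edges, 1 triangle.
rank ∂_0 = 0, rank ∂_1 = 9 ⇒ b_0 = 10 − 0 − 9 = 1; all invariant factors of ∂_1 are 1 so no torsion. So H_0 ≅ Z.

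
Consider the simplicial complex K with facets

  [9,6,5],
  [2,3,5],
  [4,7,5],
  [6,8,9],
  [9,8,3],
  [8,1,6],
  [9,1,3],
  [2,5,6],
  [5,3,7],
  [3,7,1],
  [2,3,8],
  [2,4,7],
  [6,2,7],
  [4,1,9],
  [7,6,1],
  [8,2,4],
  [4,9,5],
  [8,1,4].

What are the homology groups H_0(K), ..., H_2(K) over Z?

H_0 = Z,  H_1 = Z ⊕ Z_2,  H_2 = 0.

Order the vertices as 1 < 2 < 3 < 4 < 5 < 6 < 7 < 8 < 9. Listing each simplex with vertices in this order, K has dimension 2 with simplices:

  0-simplices (9): [1], [2], [3], [4], [5], [6], [7], [8], [9]
  1-simplices (27): (27 of them)
  2-simplices (18): [1,3,7], [1,3,9], [1,4,8], [1,4,9], [1,6,7], [1,6,8], [2,3,5], [2,3,8], [2,4,7], [2,4,8], [2,5,6], [2,6,7], [3,5,7], [3,8,9], [4,5,7], [4,5,9], [5,6,9], [6,8,9]

giving chain groups C_0 ≅ Z^9, C_1 ≅ Z^27, C_2 ≅ Z^18.

Boundary ∂_1: C_1 → C_0 sends each edge [p,q] (with p < q) to q − p. For instance
  ∂[8,9] = [9] − [8].
As a 9×27 matrix over Z this has rank 8, with invariant factors (1,1,1,1,1,1,1,1).

∂_2: C_2 → C_1 acts by ∂[p,q,r] = [q,r] − [p,r] + [p,q]. For instance
  ∂[2,6,7] = [6,7] − [2,7] + [2,6],
  ∂[4,5,7] = [5,7] − [4,7] + [4,5].
The resulting 27×18 matrix has rank 18, and its Smith normal form has invariant factors (1,1,1,1,1,1,1,1,1,1,1,1,1,1,1,1,1,2).

Reading off H_k = ker ∂_k / im ∂_{k+1}:

  H_0: rank C_0 − rank ∂_1 = 9 − 8 = 1, and the invariant factors of ∂_1 are all 1, so H_0 = Z.
  H_1: rank ker ∂_1 − rank ∂_2 = (27 − 8) − 18 = 1, and ∂_2 has invariant factor 2 > 1, so H_1 = Z ⊕ Z_2.
  H_2: rank ker ∂_2 − rank ∂_3 = (18 − 18) − 0 = 0, and there is no ∂_3, so H_2 = 0.

As a check, the Euler characteristic is 9 − 27 + 18 = 0, which agrees with 1 − 1 + 0 = 0.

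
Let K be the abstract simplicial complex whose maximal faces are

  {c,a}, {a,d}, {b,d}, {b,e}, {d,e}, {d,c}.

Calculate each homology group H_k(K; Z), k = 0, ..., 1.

We work with the vertex ordering a < b < c < d < e. The simplices of K, each written with vertices in increasing order, are:

  0-simplices (5): a, b, c, d, e
  1-simplices (6): ac, ad, bd, be, cd, de

giving chain groups C_0 ≅ Z^5, C_1 ≅ Z^6.

∂_1: C_1 → C_0 sends each edge [p,q] (with p < q) to q − p.
This gives a 5×6 integer matrix of rank 4; reducing to Smith normal form yields diagonal entries (1,1,1,1).

Reading off H_k = ker ∂_k / im ∂_{k+1}:

  H_0: rank C_0 − rank ∂_1 = 5 − 4 = 1, and the invariant factors of ∂_1 are all 1, so H_0 = Z.
  H_1: rank ker ∂_1 − rank ∂_2 = (6 − 4) − 0 = 2, and there is no ∂_2, so H_1 = Z^2.

H_0 = Z,  H_1 = Z^2.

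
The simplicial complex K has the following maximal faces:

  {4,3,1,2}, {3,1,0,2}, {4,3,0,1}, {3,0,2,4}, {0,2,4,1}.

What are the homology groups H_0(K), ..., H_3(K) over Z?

H_0 ≅ Z,  H_1 = 0,  H_2 = 0,  H_3 ≅ Z.

Order the vertices as 0 < 1 < 2 < 3 < 4. Listing each simplex with vertices in this order, K has dimension 3 with simplices:

  0-simplices (5): [0], [1], [2], [3], [4]
  1-simplices (10): [0,1], [0,2], [0,3], [0,4], [1,2], [1,3], [1,4], [2,3], [2,4], [3,4]
  2-simplices (10): [0,1,2], [0,1,3], [0,1,4], [0,2,3], [0,2,4], [0,3,4], [1,2,3], [1,2,4], [1,3,4], [2,3,4]
  3-simplices (5): [0,1,2,3], [0,1,2,4], [0,1,3,4], [0,2,3,4], [1,2,3,4]

giving chain groups C_0 ≅ Z^5, C_1 ≅ Z^10, C_2 ≅ Z^10, C_3 ≅ Z^5.

The boundary map ∂_1: C_1 → C_0 sends each edge [p,q] (with p < q) to q − p. For instance
  ∂[0,1] = [1] − [0].
The 5×10 boundary matrix has rank 4 and Smith normal form diag(1,1,1,1).

The boundary map ∂_2: C_2 → C_1 acts by ∂[p,q,r] = [q,r] − [p,r] + [p,q]. For instance
  ∂[1,2,3] = [2,3] − [1,3] + [1,2],
  ∂[0,1,2] = [1,2] − [0,2] + [0,1].
This gives a 10×10 integer matrix of rank 6; reducing to Smith normal form yields diagonal entries (1,1,1,1,1,1).

∂_3: C_3 → C_2 sends each 3-simplex σ to the alternating sum Σ_i (−1)^i (σ with its i-th vertex removed). For instance
  ∂[0,1,2,3] = [1,2,3] − [0,2,3] + [0,1,3] − [0,1,2],
  ∂[0,1,2,4] = [1,2,4] − [0,2,4] + [0,1,4] − [0,1,2].
The resulting 10×5 matrix has rank 4, and its Smith normal form has invariant factors (1,1,1,1).

Computing H_k = (kernel of ∂_k) / (image of ∂_{k+1}):

  H_0: rank C_0 − rank ∂_1 = 5 − 4 = 1, and the invariant factors of ∂_1 are all 1, so H_0 ≅ Z.
  H_1: rank ker ∂_1 − rank ∂_2 = (10 − 4) − 6 = 0, and the invariant factors of ∂_2 are all 1, so H_1 ≅ 0.
  H_2: rank ker ∂_2 − rank ∂_3 = (10 − 6) − 4 = 0, and the invariant factors of ∂_3 are all 1, so H_2 ≅ 0.
  H_3: rank ker ∂_3 − rank ∂_4 = (5 − 4) − 0 = 1, and there is no ∂_4, so H_3 ≅ Z.

(K is a triangulation of the 3-sphere S^3.)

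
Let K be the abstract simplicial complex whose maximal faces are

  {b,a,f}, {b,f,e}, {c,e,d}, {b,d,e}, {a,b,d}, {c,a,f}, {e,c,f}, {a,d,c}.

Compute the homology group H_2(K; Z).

H_2 = Z.

K has 6 vertices, 12 edges, 8 triangles.
rank ∂_2 = 7, rank ∂_3 = 0 ⇒ b_2 = 8 − 7 − 0 = 1. So H_2 = Z.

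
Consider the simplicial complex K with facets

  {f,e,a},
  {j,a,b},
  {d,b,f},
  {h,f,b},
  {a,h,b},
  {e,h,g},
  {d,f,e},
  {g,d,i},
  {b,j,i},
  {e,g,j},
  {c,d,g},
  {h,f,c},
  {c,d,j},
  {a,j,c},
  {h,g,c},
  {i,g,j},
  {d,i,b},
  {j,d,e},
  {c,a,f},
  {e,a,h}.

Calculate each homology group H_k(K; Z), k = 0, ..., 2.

H_0 ≅ Z,  H_1 ≅ Z ⊕ Z_2,  H_2 = 0.

Take the total order a < b < c < d < e < f < g < h < i < j on the vertex set. Then K (dimension 2) consists of the simplices:

  0-simplices (10): a, b, c, d, e, f, g, h, i, j
  1-simplices (30): ab, ac, ae, af, ah, aj, bd, bf, bh, bi, bj, cd, cf, cg, ch, cj, de, df, dg, di, dj, ef, eg, eh, ej, fh, gh, gi, gj, ij
  2-simplices (20): abh, abj, acf, acj, aef, aeh, bdf, bdi, bfh, bij, cdg, cdj, cfh, cgh, def, dej, dgi, egh, egj, gij

Hence C_0 ≅ Z^10, C_1 ≅ Z^30, C_2 ≅ Z^20.

Boundary ∂_1: C_1 → C_0 is given by ∂[p,q] = [q] − [p]. For instance
  ∂df = f − d.
The 10×30 boundary matrix has rank 9 and Smith normal form diag(1,1,1,1,1,1,1,1,1).

The boundary map ∂_2: C_2 → C_1 maps a triangle to the signed sum of its edges. For instance
  ∂acj = cj − aj + ac,
  ∂egj = gj − ej + eg.
The resulting 30×20 matrix has rank 20, and its Smith normal form has invariant factors (1,1,1,1,1,1,1,1,1,1,1,1,1,1,1,1,1,1,1,2).

Computing H_k = (kernel of ∂_k) / (image of ∂_{k+1}):

  H_0: rank C_0 − rank ∂_1 = 10 − 9 = 1, and the invariant factors of ∂_1 are all 1, so H_0 = Z.
  H_1: rank ker ∂_1 − rank ∂_2 = (30 − 9) − 20 = 1, and ∂_2 has invariant factor 2 > 1, so H_1 = Z ⊕ Z_2.
  H_2: rank ker ∂_2 − rank ∂_3 = (20 − 20) − 0 = 0, and there is no ∂_3, so H_2 = 0.

(K is a triangulation of the Klein bottle.)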